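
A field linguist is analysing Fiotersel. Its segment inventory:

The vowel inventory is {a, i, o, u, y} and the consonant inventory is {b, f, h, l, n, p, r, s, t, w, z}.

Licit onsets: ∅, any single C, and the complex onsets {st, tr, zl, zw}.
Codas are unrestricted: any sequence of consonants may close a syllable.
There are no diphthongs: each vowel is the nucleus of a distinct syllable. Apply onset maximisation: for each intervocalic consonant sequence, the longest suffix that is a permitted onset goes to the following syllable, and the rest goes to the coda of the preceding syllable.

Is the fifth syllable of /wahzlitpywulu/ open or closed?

Vowels present: a, i, y, u, u; each is a nucleus, giving 5 syllables.
Between /a/ (V1) and /i/ (V2): /hzl/; trying suffixes from longest down, /zl/ is the first permitted one, so coda /h/ | onset /zl/.
Between /i/ (V2) and /y/ (V3): /tp/ splits as /t/ + /p/ (/p/ is the longest suffix that is a licit onset).
Between /y/ (V3) and /u/ (V4): /w/ → onset of the next syllable (single consonants are always licit onsets).
Between /u/ (V4) and /u/ (V5): /l/ is a single consonant, so it becomes the next onset.
Result: wah.zlit.py.wu.lu.
Syllable 5 is /lu/; it ends in its nucleus with no coda, so it is open.

open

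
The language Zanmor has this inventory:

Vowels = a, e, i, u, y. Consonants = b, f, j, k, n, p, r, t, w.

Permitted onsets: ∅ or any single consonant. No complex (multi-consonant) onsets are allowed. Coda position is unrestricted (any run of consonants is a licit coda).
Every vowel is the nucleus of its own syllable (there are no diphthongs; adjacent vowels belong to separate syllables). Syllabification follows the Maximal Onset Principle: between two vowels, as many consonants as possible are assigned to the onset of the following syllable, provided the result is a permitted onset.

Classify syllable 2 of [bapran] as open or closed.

closed

Nuclei (vowels): a, a → 2 syllables.
/a…a/ gap (V1→V2): cluster /pr/ — the longest permitted-onset suffix is /r/; onset = /r/, preceding coda = /p/.
Result: bap.ran.
Syllable 2 is /ran/ with coda /n/, so it is closed.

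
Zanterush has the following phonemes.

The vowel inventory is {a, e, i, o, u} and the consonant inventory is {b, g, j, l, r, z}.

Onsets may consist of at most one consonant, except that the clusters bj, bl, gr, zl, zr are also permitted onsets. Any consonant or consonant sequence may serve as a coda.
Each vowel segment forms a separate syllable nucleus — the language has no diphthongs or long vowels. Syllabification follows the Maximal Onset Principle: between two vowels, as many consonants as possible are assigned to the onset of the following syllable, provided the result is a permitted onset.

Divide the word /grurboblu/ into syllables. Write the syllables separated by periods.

The vowels are u, o, u — 3 nuclei, so 3 syllables.
σ1/σ2 boundary: /rb/ — longest licit onset from the right is /b/, leaving /r/ as coda.
σ2/σ3 boundary: /bl/ is a licit onset in full, so it all attaches to the next syllable.

grur.bo.blu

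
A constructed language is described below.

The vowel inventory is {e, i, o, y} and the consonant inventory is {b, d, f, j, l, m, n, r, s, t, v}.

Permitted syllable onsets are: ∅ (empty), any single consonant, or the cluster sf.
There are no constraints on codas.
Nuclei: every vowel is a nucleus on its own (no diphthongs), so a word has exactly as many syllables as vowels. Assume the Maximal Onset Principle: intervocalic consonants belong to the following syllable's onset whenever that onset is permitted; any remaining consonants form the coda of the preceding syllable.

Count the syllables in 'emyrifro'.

4

Nuclei (vowels): e, y, i, o → 4 syllables.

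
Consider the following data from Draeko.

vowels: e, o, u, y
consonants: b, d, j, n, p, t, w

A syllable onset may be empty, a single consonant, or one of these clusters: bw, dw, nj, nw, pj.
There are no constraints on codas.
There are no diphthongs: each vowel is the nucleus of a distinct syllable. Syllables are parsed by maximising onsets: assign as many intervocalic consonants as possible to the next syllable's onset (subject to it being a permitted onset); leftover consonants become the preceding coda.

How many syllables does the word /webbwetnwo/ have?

Vowels present: e, e, o; each is a nucleus, giving 3 syllables.

3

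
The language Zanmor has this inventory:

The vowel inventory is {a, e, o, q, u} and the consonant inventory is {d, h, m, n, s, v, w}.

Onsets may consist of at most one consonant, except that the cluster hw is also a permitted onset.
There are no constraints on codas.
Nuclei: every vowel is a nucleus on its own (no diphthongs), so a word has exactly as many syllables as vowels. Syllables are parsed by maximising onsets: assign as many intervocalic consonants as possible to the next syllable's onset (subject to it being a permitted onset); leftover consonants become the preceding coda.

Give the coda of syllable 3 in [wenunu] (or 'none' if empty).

none

Vowels present: e, u, u; each is a nucleus, giving 3 syllables.
V1 /e/ – V2 /u/: just /n/ — single C goes to the following onset.
V2 /u/ – V3 /u/: /n/ is a single consonant, so it becomes the next onset.
Putting it together: we.nu.nu.
Syllable 3 is /nu/: onset /n/, nucleus /u/, coda ∅.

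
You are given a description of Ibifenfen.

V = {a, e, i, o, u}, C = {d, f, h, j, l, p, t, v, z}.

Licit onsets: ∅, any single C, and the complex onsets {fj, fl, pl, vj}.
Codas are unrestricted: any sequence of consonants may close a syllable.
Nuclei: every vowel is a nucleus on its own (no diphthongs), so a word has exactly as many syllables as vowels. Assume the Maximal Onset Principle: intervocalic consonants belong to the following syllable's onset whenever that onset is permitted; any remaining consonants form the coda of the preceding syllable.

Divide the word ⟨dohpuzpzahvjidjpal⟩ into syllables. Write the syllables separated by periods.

doh.puzp.zah.vjidj.pal

The vowels are o, u, a, i, a — 5 nuclei, so 5 syllables.
V1 /o/ – V2 /u/: /hp/ — longest licit onset from the right is /p/, leaving /h/ as coda.
V2 /u/ – V3 /a/: cluster /zpz/ — the longest permitted-onset suffix is /z/; onset = /z/, preceding coda = /zp/.
V3 /a/ – V4 /i/: /hvj/ splits as /h/ + /vj/ (/vj/ is the longest suffix that is a licit onset).
V4 /i/ – V5 /a/: /djp/; trying suffixes from longest down, /p/ is the first permitted one, so coda /dj/ | onset /p/.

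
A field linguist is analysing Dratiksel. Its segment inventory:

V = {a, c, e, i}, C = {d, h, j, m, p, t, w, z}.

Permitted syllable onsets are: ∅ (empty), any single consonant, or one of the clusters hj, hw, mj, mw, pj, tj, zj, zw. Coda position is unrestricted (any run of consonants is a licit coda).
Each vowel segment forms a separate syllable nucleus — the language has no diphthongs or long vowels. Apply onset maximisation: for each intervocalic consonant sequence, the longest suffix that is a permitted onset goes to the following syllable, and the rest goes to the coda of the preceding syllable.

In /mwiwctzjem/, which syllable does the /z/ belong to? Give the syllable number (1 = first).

3

Vowels present: i, c, e; each is a nucleus, giving 3 syllables.
Between /i/ (V1) and /c/ (V2): /w/ → onset of the next syllable (single consonants are always licit onsets).
Between /c/ (V2) and /e/ (V3): cluster /tzj/ — the longest permitted-onset suffix is /zj/; onset = /zj/, preceding coda = /t/.
Result: mwi.wct.zjem.
The /z/ is in the onset of syllable 3 (/zjem/).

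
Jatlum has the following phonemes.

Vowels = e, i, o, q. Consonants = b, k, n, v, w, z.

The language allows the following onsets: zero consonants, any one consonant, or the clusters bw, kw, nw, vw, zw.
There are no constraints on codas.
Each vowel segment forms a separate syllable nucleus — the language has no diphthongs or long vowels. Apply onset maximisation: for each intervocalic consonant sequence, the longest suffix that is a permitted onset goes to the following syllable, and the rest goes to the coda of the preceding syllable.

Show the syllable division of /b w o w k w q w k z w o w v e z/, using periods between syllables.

Vowels present: o, q, o, e; each is a nucleus, giving 4 syllables.
σ1/σ2 boundary: /wkw/; trying suffixes from longest down, /kw/ is the first permitted one, so coda /w/ | onset /kw/.
σ2/σ3 boundary: /wkzw/ — longest licit onset from the right is /zw/, leaving /wk/ as coda.
σ3/σ4 boundary: /wv/ — longest licit onset from the right is /v/, leaving /w/ as coda.

bwow.kwqwk.zwow.vez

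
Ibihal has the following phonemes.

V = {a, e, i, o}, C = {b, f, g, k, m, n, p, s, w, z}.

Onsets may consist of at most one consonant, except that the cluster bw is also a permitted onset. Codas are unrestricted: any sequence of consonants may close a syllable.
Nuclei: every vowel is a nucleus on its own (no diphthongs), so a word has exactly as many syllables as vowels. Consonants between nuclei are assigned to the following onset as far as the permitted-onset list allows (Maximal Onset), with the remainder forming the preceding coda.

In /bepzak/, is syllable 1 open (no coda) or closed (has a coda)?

Nuclei (vowels): e, a → 2 syllables.
V1 /e/ – V2 /a/: /pz/; trying suffixes from longest down, /z/ is the first permitted one, so coda /p/ | onset /z/.
Result: bep.zak.
Syllable 1 is /bep/ with coda /p/, so it is closed.

closed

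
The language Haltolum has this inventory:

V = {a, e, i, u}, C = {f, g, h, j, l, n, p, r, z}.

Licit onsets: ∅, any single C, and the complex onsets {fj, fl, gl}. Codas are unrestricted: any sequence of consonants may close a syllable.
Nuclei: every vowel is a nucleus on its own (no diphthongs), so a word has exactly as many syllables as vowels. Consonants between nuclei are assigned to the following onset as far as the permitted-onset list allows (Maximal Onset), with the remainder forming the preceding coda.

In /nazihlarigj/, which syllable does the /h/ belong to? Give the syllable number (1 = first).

2

The vowels are a, i, a, i — 4 nuclei, so 4 syllables.
Between /a/ (V1) and /i/ (V2): just /z/ — single C goes to the following onset.
Between /i/ (V2) and /a/ (V3): /hl/; trying suffixes from longest down, /l/ is the first permitted one, so coda /h/ | onset /l/.
Between /a/ (V3) and /i/ (V4): /r/ is a single consonant, so it becomes the next onset.
So the parse is na.zih.la.rigj.
The /h/ is in the coda of syllable 2 (/zih/).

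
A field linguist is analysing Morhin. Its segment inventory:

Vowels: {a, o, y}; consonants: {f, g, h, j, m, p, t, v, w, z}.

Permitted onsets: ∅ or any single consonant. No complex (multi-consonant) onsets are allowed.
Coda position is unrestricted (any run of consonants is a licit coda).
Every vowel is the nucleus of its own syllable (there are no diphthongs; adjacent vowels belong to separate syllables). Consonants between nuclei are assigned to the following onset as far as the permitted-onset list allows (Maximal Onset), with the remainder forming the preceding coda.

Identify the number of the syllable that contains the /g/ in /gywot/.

1

The vowels are y, o — 2 nuclei, so 2 syllables.
/y…o/ gap (V1→V2): /w/ → onset of the next syllable (single consonants are always licit onsets).
Putting it together: gy.wot.
The /g/ is in the onset of syllable 1 (/gy/).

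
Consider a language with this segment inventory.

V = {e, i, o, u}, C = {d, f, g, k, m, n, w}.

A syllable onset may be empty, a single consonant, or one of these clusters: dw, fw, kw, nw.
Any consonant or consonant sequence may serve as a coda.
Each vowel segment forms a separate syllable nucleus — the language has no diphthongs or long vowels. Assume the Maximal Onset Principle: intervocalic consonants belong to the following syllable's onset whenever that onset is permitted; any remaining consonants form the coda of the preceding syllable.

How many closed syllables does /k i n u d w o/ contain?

0

Nuclei (vowels): i, u, o → 3 syllables.
V1 /i/ – V2 /u/: /n/ → onset of the next syllable (single consonants are always licit onsets).
V2 /u/ – V3 /o/: /dw/ is a licit onset in full, so it all attaches to the next syllable.
Result: ki.nu.dwo.
Classifying each syllable: /ki/ (open), /nu/ (open), /dwo/ (open).
Closed syllables: 0.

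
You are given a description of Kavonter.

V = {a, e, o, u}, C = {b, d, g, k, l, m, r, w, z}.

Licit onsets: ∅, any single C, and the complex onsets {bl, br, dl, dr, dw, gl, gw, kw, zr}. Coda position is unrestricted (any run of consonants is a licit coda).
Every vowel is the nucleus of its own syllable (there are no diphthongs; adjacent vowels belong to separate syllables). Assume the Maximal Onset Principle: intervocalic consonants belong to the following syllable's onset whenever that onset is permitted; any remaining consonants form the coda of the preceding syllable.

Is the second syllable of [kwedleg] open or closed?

The vowels are e, e — 2 nuclei, so 2 syllables.
σ1/σ2 boundary: /dl/ — entire cluster is a permitted onset → onset /dl/, coda ∅.
So the parse is kwe.dleg.
Syllable 2 is /dleg/ with coda /g/, so it is closed.

closed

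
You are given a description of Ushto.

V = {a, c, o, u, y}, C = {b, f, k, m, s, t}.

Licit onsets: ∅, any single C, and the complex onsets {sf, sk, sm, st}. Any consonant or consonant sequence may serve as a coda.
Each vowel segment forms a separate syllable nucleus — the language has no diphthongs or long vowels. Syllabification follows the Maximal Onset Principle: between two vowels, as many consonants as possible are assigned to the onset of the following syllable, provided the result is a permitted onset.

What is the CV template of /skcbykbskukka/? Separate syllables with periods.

CCV.CVCC.CCVC.CV

Nuclei (vowels): c, y, u, a → 4 syllables.
V1 /c/ – V2 /y/: just /b/ — single C goes to the following onset.
V2 /y/ – V3 /u/: cluster /kbsk/ — the longest permitted-onset suffix is /sk/; onset = /sk/, preceding coda = /kb/.
V3 /u/ – V4 /a/: cluster /kk/ — the longest permitted-onset suffix is /k/; onset = /k/, preceding coda = /k/.
Syllabification: skc.bykb.skuk.ka.
Mapping each syllable to C/V: /skc/ → CCV, /bykb/ → CVCC, /skuk/ → CCVC, /ka/ → CV.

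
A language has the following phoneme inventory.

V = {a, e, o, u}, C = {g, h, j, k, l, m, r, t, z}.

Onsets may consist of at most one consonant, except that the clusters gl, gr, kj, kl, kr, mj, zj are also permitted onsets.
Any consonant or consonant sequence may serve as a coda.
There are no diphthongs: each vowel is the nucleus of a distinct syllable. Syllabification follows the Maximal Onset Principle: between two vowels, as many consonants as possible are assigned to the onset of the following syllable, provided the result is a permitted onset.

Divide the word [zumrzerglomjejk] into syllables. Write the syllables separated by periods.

zumr.zer.glo.mjejk

Nuclei (vowels): u, e, o, e → 4 syllables.
σ1/σ2 boundary: /mrz/ splits as /mr/ + /z/ (/z/ is the longest suffix that is a licit onset).
σ2/σ3 boundary: /rgl/; trying suffixes from longest down, /gl/ is the first permitted one, so coda /r/ | onset /gl/.
σ3/σ4 boundary: /mj/ is a licit onset in full, so it all attaches to the next syllable.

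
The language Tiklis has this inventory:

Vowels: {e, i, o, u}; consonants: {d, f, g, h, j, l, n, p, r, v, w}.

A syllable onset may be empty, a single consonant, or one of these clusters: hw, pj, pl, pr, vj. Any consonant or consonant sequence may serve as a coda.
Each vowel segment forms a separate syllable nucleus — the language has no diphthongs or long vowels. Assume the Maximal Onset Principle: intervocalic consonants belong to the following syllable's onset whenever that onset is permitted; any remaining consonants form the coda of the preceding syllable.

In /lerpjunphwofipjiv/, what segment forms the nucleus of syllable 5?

i

The vowels are e, u, o, i, i — 5 nuclei, so 5 syllables.
The fifth nucleus (vowel 5 from the left) is /i/.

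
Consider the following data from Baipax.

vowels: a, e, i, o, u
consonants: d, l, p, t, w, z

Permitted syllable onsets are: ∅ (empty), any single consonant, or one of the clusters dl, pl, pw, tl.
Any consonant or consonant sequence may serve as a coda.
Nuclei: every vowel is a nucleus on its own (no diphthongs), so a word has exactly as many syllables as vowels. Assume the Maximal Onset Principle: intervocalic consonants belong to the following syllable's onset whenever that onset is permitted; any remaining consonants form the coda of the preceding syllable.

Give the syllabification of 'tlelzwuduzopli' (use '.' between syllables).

Vowels present: e, u, u, o, i; each is a nucleus, giving 5 syllables.
σ1/σ2 boundary: cluster /lzw/ — the longest permitted-onset suffix is /w/; onset = /w/, preceding coda = /lz/.
σ2/σ3 boundary: /d/ is a single consonant, so it becomes the next onset.
σ3/σ4 boundary: /z/ → onset of the next syllable (single consonants are always licit onsets).
σ4/σ5 boundary: /pl/ is a licit onset in full, so it all attaches to the next syllable.

tlelz.wu.du.zo.pli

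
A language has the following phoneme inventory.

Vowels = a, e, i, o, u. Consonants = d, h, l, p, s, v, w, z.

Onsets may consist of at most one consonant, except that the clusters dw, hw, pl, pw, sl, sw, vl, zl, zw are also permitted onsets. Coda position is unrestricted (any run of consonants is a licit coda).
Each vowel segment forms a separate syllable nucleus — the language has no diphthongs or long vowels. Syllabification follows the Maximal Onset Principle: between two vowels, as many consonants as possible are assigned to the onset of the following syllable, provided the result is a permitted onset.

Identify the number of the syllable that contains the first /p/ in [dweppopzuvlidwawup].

1

The vowels are e, o, u, i, a, u — 6 nuclei, so 6 syllables.
σ1/σ2 boundary: /pp/ splits as /p/ + /p/ (/p/ is the longest suffix that is a licit onset).
σ2/σ3 boundary: /pz/ splits as /p/ + /z/ (/z/ is the longest suffix that is a licit onset).
σ3/σ4 boundary: /vl/ is a licit onset in full, so it all attaches to the next syllable.
σ4/σ5 boundary: cluster /dw/ — /dw/ is itself a permitted onset, so the whole cluster goes right; preceding coda = ∅.
σ5/σ6 boundary: /w/ is a single consonant, so it becomes the next onset.
Syllabification: dwep.pop.zu.vli.dwa.wup.
The first /p/ is in the coda of syllable 1 (/dwep/).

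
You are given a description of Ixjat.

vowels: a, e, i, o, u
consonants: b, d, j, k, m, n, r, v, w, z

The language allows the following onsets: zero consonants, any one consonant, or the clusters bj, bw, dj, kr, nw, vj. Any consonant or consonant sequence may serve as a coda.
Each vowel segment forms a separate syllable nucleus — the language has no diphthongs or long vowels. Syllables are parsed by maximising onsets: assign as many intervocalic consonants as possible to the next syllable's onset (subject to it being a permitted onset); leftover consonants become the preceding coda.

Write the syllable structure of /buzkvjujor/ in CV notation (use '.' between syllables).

Vowels present: u, u, o; each is a nucleus, giving 3 syllables.
V1 /u/ – V2 /u/: /zkvj/; trying suffixes from longest down, /vj/ is the first permitted one, so coda /zk/ | onset /vj/.
V2 /u/ – V3 /o/: /j/ → onset of the next syllable (single consonants are always licit onsets).
Result: buzk.vju.jor.
Mapping each syllable to C/V: /buzk/ → CVCC, /vju/ → CCV, /jor/ → CVC.

CVCC.CCV.CVC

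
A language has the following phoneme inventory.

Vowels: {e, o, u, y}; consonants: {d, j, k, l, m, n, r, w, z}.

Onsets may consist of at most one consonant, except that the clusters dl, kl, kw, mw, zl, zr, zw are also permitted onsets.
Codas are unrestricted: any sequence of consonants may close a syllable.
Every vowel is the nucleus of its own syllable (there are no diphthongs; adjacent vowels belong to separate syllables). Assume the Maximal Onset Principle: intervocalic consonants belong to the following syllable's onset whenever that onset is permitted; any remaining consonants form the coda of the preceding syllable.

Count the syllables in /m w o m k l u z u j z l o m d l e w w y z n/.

The vowels are o, u, u, o, e, y — 6 nuclei, so 6 syllables.

6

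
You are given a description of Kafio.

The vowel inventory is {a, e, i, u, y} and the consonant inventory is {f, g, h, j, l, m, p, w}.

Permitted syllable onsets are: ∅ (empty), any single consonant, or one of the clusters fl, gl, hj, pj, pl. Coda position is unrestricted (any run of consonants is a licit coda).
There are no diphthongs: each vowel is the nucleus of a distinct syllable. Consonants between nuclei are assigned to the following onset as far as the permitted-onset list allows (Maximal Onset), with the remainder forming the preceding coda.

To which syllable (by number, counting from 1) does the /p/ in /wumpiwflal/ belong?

2

Nuclei (vowels): u, i, a → 3 syllables.
V1 /u/ – V2 /i/: /mp/; trying suffixes from longest down, /p/ is the first permitted one, so coda /m/ | onset /p/.
V2 /i/ – V3 /a/: /wfl/ — longest licit onset from the right is /fl/, leaving /w/ as coda.
Result: wum.piw.flal.
The /p/ is in the onset of syllable 2 (/piw/).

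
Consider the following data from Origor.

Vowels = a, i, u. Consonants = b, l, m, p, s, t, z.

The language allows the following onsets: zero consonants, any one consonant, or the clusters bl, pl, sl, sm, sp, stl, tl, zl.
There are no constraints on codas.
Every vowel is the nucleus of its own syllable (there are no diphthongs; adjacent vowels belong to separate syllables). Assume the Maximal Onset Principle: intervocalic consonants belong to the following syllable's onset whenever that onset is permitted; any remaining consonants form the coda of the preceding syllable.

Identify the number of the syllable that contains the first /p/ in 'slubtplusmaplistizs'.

2

Nuclei (vowels): u, u, a, i, i → 5 syllables.
V1 /u/ – V2 /u/: /btpl/; trying suffixes from longest down, /pl/ is the first permitted one, so coda /bt/ | onset /pl/.
V2 /u/ – V3 /a/: /sm/ — entire cluster is a permitted onset → onset /sm/, coda ∅.
V3 /a/ – V4 /i/: /pl/ is a licit onset in full, so it all attaches to the next syllable.
V4 /i/ – V5 /i/: /st/; trying suffixes from longest down, /t/ is the first permitted one, so coda /s/ | onset /t/.
Putting it together: slubt.plu.sma.plis.tizs.
The first /p/ is in the onset of syllable 2 (/plu/).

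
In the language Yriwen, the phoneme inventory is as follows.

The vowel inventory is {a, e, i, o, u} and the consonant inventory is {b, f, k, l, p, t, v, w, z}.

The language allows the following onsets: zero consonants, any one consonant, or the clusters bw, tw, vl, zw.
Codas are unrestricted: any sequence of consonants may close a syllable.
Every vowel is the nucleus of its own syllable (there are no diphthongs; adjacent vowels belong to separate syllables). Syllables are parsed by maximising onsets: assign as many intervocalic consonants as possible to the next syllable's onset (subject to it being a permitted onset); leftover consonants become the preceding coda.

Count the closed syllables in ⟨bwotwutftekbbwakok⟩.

3

Vowels present: o, u, e, a, o; each is a nucleus, giving 5 syllables.
σ1/σ2 boundary: cluster /tw/ — /tw/ is itself a permitted onset, so the whole cluster goes right; preceding coda = ∅.
σ2/σ3 boundary: /tft/ splits as /tf/ + /t/ (/t/ is the longest suffix that is a licit onset).
σ3/σ4 boundary: /kbbw/ — longest licit onset from the right is /bw/, leaving /kb/ as coda.
σ4/σ5 boundary: /k/ → onset of the next syllable (single consonants are always licit onsets).
Syllabification: bwo.twutf.tekb.bwa.kok.
Classifying each syllable: /bwo/ (open), /twutf/ (closed), /tekb/ (closed), /bwa/ (open), /kok/ (closed).
Closed syllables: 3.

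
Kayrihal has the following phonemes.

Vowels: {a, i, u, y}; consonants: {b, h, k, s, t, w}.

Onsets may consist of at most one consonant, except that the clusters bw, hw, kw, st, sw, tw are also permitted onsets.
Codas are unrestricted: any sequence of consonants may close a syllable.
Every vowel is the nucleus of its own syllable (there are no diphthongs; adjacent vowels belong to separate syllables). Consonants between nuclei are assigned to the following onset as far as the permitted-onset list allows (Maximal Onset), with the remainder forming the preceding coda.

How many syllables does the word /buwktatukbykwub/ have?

5

Vowels present: u, a, u, y, u; each is a nucleus, giving 5 syllables.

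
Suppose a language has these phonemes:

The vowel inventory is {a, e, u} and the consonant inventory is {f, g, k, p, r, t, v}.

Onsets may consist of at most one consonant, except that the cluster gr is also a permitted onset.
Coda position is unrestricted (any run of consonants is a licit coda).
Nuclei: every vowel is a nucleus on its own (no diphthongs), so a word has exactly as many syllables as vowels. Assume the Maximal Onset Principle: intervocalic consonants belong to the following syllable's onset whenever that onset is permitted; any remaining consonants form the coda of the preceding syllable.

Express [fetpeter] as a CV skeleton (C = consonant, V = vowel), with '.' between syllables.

CVC.CV.CVC

Vowels present: e, e, e; each is a nucleus, giving 3 syllables.
Between /e/ (V1) and /e/ (V2): /tp/; trying suffixes from longest down, /p/ is the first permitted one, so coda /t/ | onset /p/.
Between /e/ (V2) and /e/ (V3): /t/ is a single consonant, so it becomes the next onset.
So the parse is fet.pe.ter.
Mapping each syllable to C/V: /fet/ → CVC, /pe/ → CV, /ter/ → CVC.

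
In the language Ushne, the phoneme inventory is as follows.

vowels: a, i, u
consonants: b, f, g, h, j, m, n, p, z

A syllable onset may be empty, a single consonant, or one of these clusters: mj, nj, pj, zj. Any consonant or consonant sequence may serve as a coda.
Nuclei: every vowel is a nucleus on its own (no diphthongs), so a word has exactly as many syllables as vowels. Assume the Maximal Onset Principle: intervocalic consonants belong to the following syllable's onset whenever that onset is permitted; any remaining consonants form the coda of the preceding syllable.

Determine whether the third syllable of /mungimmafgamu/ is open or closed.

closed

The vowels are u, i, a, a, u — 5 nuclei, so 5 syllables.
V1 /u/ – V2 /i/: /ng/; trying suffixes from longest down, /g/ is the first permitted one, so coda /n/ | onset /g/.
V2 /i/ – V3 /a/: /mm/ — longest licit onset from the right is /m/, leaving /m/ as coda.
V3 /a/ – V4 /a/: /fg/ — longest licit onset from the right is /g/, leaving /f/ as coda.
V4 /a/ – V5 /u/: /m/ → onset of the next syllable (single consonants are always licit onsets).
Result: mun.gim.maf.ga.mu.
Syllable 3 is /maf/ with coda /f/, so it is closed.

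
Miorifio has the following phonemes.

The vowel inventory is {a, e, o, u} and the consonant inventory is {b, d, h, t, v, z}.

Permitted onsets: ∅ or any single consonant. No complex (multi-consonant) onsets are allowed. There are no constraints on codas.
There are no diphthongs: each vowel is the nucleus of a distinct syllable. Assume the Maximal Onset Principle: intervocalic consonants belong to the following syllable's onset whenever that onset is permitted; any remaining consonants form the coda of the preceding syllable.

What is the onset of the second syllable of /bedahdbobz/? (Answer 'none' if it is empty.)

The vowels are e, a, o — 3 nuclei, so 3 syllables.
V1 /e/ – V2 /a/: /d/ is a single consonant, so it becomes the next onset.
V2 /a/ – V3 /o/: /hdb/; trying suffixes from longest down, /b/ is the first permitted one, so coda /hd/ | onset /b/.
Syllabification: be.dahd.bobz.
Syllable 2 is /dahd/: onset /d/, nucleus /a/, coda /hd/.

d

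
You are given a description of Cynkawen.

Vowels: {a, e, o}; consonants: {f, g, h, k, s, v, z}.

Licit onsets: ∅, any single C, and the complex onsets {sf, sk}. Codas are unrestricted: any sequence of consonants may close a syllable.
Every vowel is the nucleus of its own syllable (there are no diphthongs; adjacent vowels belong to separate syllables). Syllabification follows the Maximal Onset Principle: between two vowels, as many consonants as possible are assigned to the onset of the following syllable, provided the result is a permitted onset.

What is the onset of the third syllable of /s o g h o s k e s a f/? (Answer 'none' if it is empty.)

sk

Nuclei (vowels): o, o, e, a → 4 syllables.
/o…o/ gap (V1→V2): /gh/ — longest licit onset from the right is /h/, leaving /g/ as coda.
/o…e/ gap (V2→V3): /sk/ — entire cluster is a permitted onset → onset /sk/, coda ∅.
/e…a/ gap (V3→V4): /s/ → onset of the next syllable (single consonants are always licit onsets).
Result: sog.ho.ske.saf.
Syllable 3 is /ske/: onset /sk/, nucleus /e/, coda ∅.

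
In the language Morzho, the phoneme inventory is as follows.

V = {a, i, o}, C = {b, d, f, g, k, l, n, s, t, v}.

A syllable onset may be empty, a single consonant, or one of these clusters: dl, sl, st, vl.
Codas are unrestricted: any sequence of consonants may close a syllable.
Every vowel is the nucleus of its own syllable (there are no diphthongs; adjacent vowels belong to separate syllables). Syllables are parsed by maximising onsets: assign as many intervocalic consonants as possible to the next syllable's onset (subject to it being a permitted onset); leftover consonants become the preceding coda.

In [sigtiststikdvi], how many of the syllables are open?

The vowels are i, i, i, i — 4 nuclei, so 4 syllables.
Between /i/ (V1) and /i/ (V2): /gt/; trying suffixes from longest down, /t/ is the first permitted one, so coda /g/ | onset /t/.
Between /i/ (V2) and /i/ (V3): /stst/ — longest licit onset from the right is /st/, leaving /st/ as coda.
Between /i/ (V3) and /i/ (V4): /kdv/; trying suffixes from longest down, /v/ is the first permitted one, so coda /kd/ | onset /v/.
So the parse is sig.tist.stikd.vi.
Classifying each syllable: /sig/ (closed), /tist/ (closed), /stikd/ (closed), /vi/ (open).
Open syllables: 1.

1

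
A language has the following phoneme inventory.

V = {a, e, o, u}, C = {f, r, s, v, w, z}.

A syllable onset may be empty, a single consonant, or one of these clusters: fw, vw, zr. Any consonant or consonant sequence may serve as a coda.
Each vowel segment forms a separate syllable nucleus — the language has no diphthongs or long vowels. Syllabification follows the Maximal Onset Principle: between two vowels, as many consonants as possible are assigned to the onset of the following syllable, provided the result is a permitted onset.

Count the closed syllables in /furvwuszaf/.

3

The vowels are u, u, a — 3 nuclei, so 3 syllables.
V1 /u/ – V2 /u/: /rvw/ splits as /r/ + /vw/ (/vw/ is the longest suffix that is a licit onset).
V2 /u/ – V3 /a/: /sz/; trying suffixes from longest down, /z/ is the first permitted one, so coda /s/ | onset /z/.
So the parse is fur.vwus.zaf.
Classifying each syllable: /fur/ (closed), /vwus/ (closed), /zaf/ (closed).
Closed syllables: 3.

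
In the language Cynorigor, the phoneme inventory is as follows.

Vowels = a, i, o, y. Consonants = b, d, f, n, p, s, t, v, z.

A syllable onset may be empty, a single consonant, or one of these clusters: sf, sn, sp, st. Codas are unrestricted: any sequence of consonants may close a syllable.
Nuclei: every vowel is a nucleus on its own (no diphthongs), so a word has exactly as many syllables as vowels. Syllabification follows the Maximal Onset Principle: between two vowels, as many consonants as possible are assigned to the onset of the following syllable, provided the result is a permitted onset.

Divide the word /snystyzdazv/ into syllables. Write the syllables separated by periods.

The vowels are y, y, a — 3 nuclei, so 3 syllables.
V1 /y/ – V2 /y/: cluster /st/ — /st/ is itself a permitted onset, so the whole cluster goes right; preceding coda = ∅.
V2 /y/ – V3 /a/: cluster /zd/ — the longest permitted-onset suffix is /d/; onset = /d/, preceding coda = /z/.

sny.styz.dazv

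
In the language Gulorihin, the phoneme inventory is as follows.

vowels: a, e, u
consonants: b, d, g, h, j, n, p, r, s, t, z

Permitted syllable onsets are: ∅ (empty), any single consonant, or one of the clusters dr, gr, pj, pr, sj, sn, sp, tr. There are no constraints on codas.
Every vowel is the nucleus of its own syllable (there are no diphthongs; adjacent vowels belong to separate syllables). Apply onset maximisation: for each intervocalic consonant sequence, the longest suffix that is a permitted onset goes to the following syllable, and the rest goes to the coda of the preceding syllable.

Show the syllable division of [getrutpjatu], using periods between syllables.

ge.trut.pja.tu

Vowels present: e, u, a, u; each is a nucleus, giving 4 syllables.
σ1/σ2 boundary: /tr/ — entire cluster is a permitted onset → onset /tr/, coda ∅.
σ2/σ3 boundary: cluster /tpj/ — the longest permitted-onset suffix is /pj/; onset = /pj/, preceding coda = /t/.
σ3/σ4 boundary: /t/ → onset of the next syllable (single consonants are always licit onsets).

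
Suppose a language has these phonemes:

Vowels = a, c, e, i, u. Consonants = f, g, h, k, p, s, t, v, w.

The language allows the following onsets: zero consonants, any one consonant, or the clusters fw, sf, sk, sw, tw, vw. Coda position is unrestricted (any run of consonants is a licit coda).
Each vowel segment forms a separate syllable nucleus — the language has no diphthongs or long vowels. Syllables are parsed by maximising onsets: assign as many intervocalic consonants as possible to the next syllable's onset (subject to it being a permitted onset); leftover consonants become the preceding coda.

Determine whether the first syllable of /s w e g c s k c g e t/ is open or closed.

open

The vowels are e, c, c, e — 4 nuclei, so 4 syllables.
Between /e/ (V1) and /c/ (V2): /g/ is a single consonant, so it becomes the next onset.
Between /c/ (V2) and /c/ (V3): /sk/ is a licit onset in full, so it all attaches to the next syllable.
Between /c/ (V3) and /e/ (V4): just /g/ — single C goes to the following onset.
So the parse is swe.gc.skc.get.
Syllable 1 is /swe/; it ends in its nucleus with no coda, so it is open.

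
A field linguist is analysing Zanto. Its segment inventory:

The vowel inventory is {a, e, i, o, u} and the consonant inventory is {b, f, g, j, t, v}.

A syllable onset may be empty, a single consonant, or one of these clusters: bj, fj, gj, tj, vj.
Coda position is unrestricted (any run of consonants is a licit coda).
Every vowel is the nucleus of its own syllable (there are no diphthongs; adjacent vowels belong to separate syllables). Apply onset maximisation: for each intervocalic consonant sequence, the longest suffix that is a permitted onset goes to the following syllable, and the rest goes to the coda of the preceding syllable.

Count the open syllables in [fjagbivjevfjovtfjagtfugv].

1

Nuclei (vowels): a, i, e, o, a, u → 6 syllables.
σ1/σ2 boundary: cluster /gb/ — the longest permitted-onset suffix is /b/; onset = /b/, preceding coda = /g/.
σ2/σ3 boundary: /vj/ is a licit onset in full, so it all attaches to the next syllable.
σ3/σ4 boundary: /vfj/; trying suffixes from longest down, /fj/ is the first permitted one, so coda /v/ | onset /fj/.
σ4/σ5 boundary: cluster /vtfj/ — the longest permitted-onset suffix is /fj/; onset = /fj/, preceding coda = /vt/.
σ5/σ6 boundary: /gtf/ splits as /gt/ + /f/ (/f/ is the longest suffix that is a licit onset).
So the parse is fjag.bi.vjev.fjovt.fjagt.fugv.
Classifying each syllable: /fjag/ (closed), /bi/ (open), /vjev/ (closed), /fjovt/ (closed), /fjagt/ (closed), /fugv/ (closed).
Open syllables: 1.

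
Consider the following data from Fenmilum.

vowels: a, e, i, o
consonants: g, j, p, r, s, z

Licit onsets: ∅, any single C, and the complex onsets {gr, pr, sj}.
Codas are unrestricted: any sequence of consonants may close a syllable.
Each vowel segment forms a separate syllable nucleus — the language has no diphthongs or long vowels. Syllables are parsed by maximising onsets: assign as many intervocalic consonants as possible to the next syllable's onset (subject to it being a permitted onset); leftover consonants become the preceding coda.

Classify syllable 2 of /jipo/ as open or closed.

Nuclei (vowels): i, o → 2 syllables.
V1 /i/ – V2 /o/: just /p/ — single C goes to the following onset.
Syllabification: ji.po.
Syllable 2 is /po/; it ends in its nucleus with no coda, so it is open.

open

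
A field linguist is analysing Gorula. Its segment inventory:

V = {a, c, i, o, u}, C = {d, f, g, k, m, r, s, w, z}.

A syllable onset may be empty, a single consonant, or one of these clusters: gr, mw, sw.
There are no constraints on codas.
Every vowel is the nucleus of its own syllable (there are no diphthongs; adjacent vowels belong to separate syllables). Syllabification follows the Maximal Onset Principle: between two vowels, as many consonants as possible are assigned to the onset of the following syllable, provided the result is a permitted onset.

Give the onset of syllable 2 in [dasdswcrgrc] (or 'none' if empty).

sw

Nuclei (vowels): a, c, c → 3 syllables.
V1 /a/ – V2 /c/: /sdsw/; trying suffixes from longest down, /sw/ is the first permitted one, so coda /sd/ | onset /sw/.
V2 /c/ – V3 /c/: /rgr/ splits as /r/ + /gr/ (/gr/ is the longest suffix that is a licit onset).
Putting it together: dasd.swcr.grc.
Syllable 2 is /swcr/: onset /sw/, nucleus /c/, coda /r/.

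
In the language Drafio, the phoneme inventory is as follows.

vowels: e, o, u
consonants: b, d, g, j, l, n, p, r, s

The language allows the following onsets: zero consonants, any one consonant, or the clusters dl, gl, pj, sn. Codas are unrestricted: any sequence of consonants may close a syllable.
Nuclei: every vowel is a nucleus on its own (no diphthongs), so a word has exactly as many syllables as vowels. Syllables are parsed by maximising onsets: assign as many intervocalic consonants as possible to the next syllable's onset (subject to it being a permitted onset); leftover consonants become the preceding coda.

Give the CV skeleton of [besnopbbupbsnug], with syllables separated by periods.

Nuclei (vowels): e, o, u, u → 4 syllables.
V1 /e/ – V2 /o/: /sn/ is a licit onset in full, so it all attaches to the next syllable.
V2 /o/ – V3 /u/: /pbb/ splits as /pb/ + /b/ (/b/ is the longest suffix that is a licit onset).
V3 /u/ – V4 /u/: cluster /pbsn/ — the longest permitted-onset suffix is /sn/; onset = /sn/, preceding coda = /pb/.
Result: be.snopb.bupb.snug.
Mapping each syllable to C/V: /be/ → CV, /snopb/ → CCVCC, /bupb/ → CVCC, /snug/ → CCVC.

CV.CCVCC.CVCC.CCVC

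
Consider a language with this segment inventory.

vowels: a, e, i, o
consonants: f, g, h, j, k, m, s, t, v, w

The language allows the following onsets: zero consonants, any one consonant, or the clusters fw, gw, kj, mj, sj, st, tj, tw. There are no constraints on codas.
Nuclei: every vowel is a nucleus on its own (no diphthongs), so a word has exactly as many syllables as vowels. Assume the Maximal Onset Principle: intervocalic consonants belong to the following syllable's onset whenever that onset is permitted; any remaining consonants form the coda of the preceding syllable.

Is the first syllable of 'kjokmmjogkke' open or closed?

closed

The vowels are o, o, e — 3 nuclei, so 3 syllables.
Between /o/ (V1) and /o/ (V2): /kmmj/ splits as /km/ + /mj/ (/mj/ is the longest suffix that is a licit onset).
Between /o/ (V2) and /e/ (V3): /gkk/; trying suffixes from longest down, /k/ is the first permitted one, so coda /gk/ | onset /k/.
So the parse is kjokm.mjogk.ke.
Syllable 1 is /kjokm/ with coda /km/, so it is closed.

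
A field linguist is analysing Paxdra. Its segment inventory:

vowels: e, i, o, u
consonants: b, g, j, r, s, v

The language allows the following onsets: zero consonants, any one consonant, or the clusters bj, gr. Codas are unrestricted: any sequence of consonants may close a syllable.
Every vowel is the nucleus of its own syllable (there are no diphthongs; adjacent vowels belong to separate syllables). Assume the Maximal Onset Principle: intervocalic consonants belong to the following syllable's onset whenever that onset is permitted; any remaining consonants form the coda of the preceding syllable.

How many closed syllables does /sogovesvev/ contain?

The vowels are o, o, e, e — 4 nuclei, so 4 syllables.
/o…o/ gap (V1→V2): /g/ is a single consonant, so it becomes the next onset.
/o…e/ gap (V2→V3): /v/ is a single consonant, so it becomes the next onset.
/e…e/ gap (V3→V4): /sv/ — longest licit onset from the right is /v/, leaving /s/ as coda.
Result: so.go.ves.vev.
Classifying each syllable: /so/ (open), /go/ (open), /ves/ (closed), /vev/ (closed).
Closed syllables: 2.

2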